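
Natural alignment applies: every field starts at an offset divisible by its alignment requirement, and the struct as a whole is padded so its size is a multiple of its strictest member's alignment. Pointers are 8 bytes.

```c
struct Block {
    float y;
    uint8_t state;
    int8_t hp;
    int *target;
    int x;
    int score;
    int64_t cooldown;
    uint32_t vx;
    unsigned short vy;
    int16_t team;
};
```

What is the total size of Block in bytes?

40 bytes

y at 0 (size 4, align 4) → ends 4
state at 4 (size 1, align 1) → ends 5
hp at 5 (size 1, align 1) → ends 6
pad 2 to align 8 for target
target at 8 (size 8, align 8) → ends 16
x at 16 (size 4, align 4) → ends 20
score at 20 (size 4, align 4) → ends 24
cooldown at 24 (size 8, align 8) → ends 32
vx at 32 (size 4, align 4) → ends 36
vy at 36 (size 2, align 2) → ends 38
team at 38 (size 2, align 2) → ends 40
total 40 bytes, alignment 8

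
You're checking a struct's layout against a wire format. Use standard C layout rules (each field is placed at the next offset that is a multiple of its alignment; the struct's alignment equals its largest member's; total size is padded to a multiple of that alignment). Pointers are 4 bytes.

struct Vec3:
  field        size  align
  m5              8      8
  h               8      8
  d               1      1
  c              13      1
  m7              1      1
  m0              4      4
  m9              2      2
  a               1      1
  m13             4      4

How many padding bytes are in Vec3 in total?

6

0..8  m5  (8B, 8-aligned)
8..16  h  (8B, 8-aligned)
16..17  d  (1B, 1-aligned)
17..30  c  (13B, 1-aligned)
30..31  m7  (1B, 1-aligned)
31..32  -- padding (1B)
32..36  m0  (4B, 4-aligned)
36..38  m9  (2B, 2-aligned)
38..39  a  (1B, 1-aligned)
39..40  -- padding (1B)
40..44  m13  (4B, 4-aligned)
44..48  -- tail padding (4B)
sizeof = 48, alignof = 8
data bytes 42, size 48 → padding 6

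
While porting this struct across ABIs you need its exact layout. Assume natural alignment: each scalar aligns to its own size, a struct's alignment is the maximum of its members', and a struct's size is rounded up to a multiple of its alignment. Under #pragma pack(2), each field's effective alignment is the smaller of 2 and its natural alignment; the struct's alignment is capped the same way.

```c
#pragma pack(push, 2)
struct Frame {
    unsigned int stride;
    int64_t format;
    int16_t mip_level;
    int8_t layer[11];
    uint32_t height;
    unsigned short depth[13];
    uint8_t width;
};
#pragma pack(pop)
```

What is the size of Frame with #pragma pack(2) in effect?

58

stride at 0 (size 4, align 2) → ends 4
format at 4 (size 8, align 2) → ends 12
mip_level at 12 (size 2, align 2) → ends 14
layer at 14 (size 11, align 1) → ends 25
pad 1 to align 2 for height
height at 26 (size 4, align 2) → ends 30
depth at 30 (size 26, align 2) → ends 56
width at 56 (size 1, align 1) → ends 57
tail pad 1 to reach multiple of 2
total 58 bytes, alignment 2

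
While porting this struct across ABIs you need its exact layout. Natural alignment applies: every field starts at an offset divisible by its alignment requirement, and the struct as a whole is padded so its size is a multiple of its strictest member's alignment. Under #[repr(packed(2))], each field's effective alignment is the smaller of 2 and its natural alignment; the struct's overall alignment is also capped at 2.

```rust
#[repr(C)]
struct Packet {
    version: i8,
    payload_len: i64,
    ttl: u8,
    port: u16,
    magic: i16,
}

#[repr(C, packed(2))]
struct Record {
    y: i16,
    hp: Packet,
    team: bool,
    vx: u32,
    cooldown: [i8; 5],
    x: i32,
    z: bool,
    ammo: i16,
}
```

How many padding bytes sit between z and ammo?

Packet: version at 0 (size 1, align 1) → ends 1; pad 7 to align 8 for payload_len; payload_len at 8 (size 8, align 8) → ends 16; ttl at 16 (size 1, align 1) → ends 17; pad 1 to align 2 for port; port at 18 (size 2, align 2) → ends 20; magic at 20 (size 2, align 2) → ends 22; tail pad 2 to reach multiple of 8; total 24 bytes, alignment 8
y at 0 (size 2, align 2) → ends 2
hp at 2 (size 24, align 2) → ends 26
team at 26 (size 1, align 1) → ends 27
pad 1 to align 2 for vx
vx at 28 (size 4, align 2) → ends 32
cooldown at 32 (size 5, align 1) → ends 37
pad 1 to align 2 for x
x at 38 (size 4, align 2) → ends 42
z at 42 (size 1, align 1) → ends 43
pad 1 to align 2 for ammo
ammo at 44 (size 2, align 2) → ends 46

1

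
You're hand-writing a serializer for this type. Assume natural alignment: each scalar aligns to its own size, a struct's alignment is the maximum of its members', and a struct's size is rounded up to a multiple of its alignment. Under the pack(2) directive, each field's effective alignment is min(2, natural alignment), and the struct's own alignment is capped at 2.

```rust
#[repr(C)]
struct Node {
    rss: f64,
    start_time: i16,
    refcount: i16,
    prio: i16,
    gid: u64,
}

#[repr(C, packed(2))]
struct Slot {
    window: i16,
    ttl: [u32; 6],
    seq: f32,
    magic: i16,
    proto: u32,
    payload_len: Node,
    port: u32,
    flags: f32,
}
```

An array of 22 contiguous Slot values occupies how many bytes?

1496

Node: rss at 0 (size 8, align 8) → ends 8; start_time at 8 (size 2, align 2) → ends 10; refcount at 10 (size 2, align 2) → ends 12; prio at 12 (size 2, align 2) → ends 14; pad 2 to align 8 for gid; gid at 16 (size 8, align 8) → ends 24; total 24 bytes, alignment 8
window at 0 (size 2, align 2) → ends 2
ttl at 2 (size 24, align 2) → ends 26
seq at 26 (size 4, align 2) → ends 30
magic at 30 (size 2, align 2) → ends 32
proto at 32 (size 4, align 2) → ends 36
payload_len at 36 (size 24, align 2) → ends 60
port at 60 (size 4, align 2) → ends 64
flags at 64 (size 4, align 2) → ends 68
total 68 bytes, alignment 2
array of 22: 22 × 68 = 1496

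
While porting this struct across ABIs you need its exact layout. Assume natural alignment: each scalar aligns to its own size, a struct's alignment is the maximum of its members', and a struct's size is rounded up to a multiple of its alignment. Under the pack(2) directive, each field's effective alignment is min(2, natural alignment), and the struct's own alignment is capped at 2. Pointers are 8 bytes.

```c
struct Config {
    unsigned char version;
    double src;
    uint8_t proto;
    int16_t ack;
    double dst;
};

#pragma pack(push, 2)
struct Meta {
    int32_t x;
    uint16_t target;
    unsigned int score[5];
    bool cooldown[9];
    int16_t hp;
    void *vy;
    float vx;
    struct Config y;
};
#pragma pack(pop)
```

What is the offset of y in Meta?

50

Config: 0..1  version  (1B, 1-aligned); 1..8  -- padding (7B); 8..16  src  (8B, 8-aligned); 16..17  proto  (1B, 1-aligned); 17..18  -- padding (1B); 18..20  ack  (2B, 2-aligned); 20..24  -- padding (4B); 24..32  dst  (8B, 8-aligned); sizeof = 32, alignof = 8
0..4  x  (4B, 2-aligned)
4..6  target  (2B, 2-aligned)
6..26  score  (20B, 2-aligned)
26..35  cooldown  (9B, 1-aligned)
35..36  -- padding (1B)
36..38  hp  (2B, 2-aligned)
38..46  vy  (8B, 2-aligned)
46..50  vx  (4B, 2-aligned)
50..82  y  (32B, 2-aligned)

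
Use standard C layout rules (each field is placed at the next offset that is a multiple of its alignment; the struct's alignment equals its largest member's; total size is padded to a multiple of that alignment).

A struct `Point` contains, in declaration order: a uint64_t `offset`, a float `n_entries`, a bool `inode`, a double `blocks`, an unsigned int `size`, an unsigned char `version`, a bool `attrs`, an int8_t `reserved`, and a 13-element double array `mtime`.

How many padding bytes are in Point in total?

offset at 0 (size 8, align 8) → ends 8
n_entries at 8 (size 4, align 4) → ends 12
inode at 12 (size 1, align 1) → ends 13
pad 3 to align 8 for blocks
blocks at 16 (size 8, align 8) → ends 24
size at 24 (size 4, align 4) → ends 28
version at 28 (size 1, align 1) → ends 29
attrs at 29 (size 1, align 1) → ends 30
reserved at 30 (size 1, align 1) → ends 31
pad 1 to align 8 for mtime
mtime at 32 (size 104, align 8) → ends 136
total 136 bytes, alignment 8
data bytes 132, size 136 → padding 4

4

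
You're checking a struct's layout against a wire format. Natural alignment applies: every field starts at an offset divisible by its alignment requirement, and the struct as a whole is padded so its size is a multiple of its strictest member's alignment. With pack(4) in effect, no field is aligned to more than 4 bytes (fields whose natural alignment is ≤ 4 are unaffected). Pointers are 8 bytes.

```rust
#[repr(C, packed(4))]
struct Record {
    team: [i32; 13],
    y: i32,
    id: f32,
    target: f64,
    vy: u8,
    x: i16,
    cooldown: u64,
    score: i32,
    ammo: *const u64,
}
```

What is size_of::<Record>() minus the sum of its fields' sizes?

1

team at 0 (size 52, align 4) → ends 52
y at 52 (size 4, align 4) → ends 56
id at 56 (size 4, align 4) → ends 60
target at 60 (size 8, align 4) → ends 68
vy at 68 (size 1, align 1) → ends 69
pad 1 to align 2 for x
x at 70 (size 2, align 2) → ends 72
cooldown at 72 (size 8, align 4) → ends 80
score at 80 (size 4, align 4) → ends 84
ammo at 84 (size 8, align 4) → ends 92
total 92 bytes, alignment 4
data bytes 91, size 92 → padding 1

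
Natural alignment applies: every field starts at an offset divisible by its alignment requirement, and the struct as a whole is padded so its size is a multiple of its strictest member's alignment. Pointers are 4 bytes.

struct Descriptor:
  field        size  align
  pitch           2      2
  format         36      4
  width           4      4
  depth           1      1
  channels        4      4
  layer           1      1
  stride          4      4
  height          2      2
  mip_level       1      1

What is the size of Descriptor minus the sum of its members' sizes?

0..2  pitch  (2B, 2-aligned)
2..4  -- padding (2B)
4..40  format  (36B, 4-aligned)
40..44  width  (4B, 4-aligned)
44..45  depth  (1B, 1-aligned)
45..48  -- padding (3B)
48..52  channels  (4B, 4-aligned)
52..53  layer  (1B, 1-aligned)
53..56  -- padding (3B)
56..60  stride  (4B, 4-aligned)
60..62  height  (2B, 2-aligned)
62..63  mip_level  (1B, 1-aligned)
63..64  -- tail padding (1B)
sizeof = 64, alignof = 4
data bytes 55, size 64 → padding 9

9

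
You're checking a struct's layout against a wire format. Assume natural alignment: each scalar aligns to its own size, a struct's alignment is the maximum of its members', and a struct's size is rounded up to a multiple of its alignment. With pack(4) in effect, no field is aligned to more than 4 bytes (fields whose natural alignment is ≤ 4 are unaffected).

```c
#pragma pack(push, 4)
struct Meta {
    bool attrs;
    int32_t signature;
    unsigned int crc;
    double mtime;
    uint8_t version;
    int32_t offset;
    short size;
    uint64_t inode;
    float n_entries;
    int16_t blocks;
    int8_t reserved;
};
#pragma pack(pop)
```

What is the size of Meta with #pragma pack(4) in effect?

48

@0: attrs [1B, align 1] → 1
+3 pad (align 4)
@4: signature [4B, align 4] → 8
@8: crc [4B, align 4] → 12
@12: mtime [8B, align 4] → 20
@20: version [1B, align 1] → 21
+3 pad (align 4)
@24: offset [4B, align 4] → 28
@28: size [2B, align 2] → 30
+2 pad (align 4)
@32: inode [8B, align 4] → 40
@40: n_entries [4B, align 4] → 44
@44: blocks [2B, align 2] → 46
@46: reserved [1B, align 1] → 47
+1 tail pad (align 4)
size 48, align 4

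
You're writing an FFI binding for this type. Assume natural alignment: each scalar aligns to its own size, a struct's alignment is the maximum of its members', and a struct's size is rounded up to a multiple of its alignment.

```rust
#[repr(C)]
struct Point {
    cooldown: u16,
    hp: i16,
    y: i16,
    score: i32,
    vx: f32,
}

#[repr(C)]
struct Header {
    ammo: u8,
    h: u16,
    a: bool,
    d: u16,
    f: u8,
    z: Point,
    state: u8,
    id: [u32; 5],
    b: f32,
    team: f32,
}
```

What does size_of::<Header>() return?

Point: @0: cooldown [2B, align 2] → 2; @2: hp [2B, align 2] → 4; @4: y [2B, align 2] → 6; +2 pad (align 4); @8: score [4B, align 4] → 12; @12: vx [4B, align 4] → 16; size 16, align 4
@0: ammo [1B, align 1] → 1
+1 pad (align 2)
@2: h [2B, align 2] → 4
@4: a [1B, align 1] → 5
+1 pad (align 2)
@6: d [2B, align 2] → 8
@8: f [1B, align 1] → 9
+3 pad (align 4)
@12: z [16B, align 4] → 28
@28: state [1B, align 1] → 29
+3 pad (align 4)
@32: id [20B, align 4] → 52
@52: b [4B, align 4] → 56
@56: team [4B, align 4] → 60
size 60, align 4

60 bytes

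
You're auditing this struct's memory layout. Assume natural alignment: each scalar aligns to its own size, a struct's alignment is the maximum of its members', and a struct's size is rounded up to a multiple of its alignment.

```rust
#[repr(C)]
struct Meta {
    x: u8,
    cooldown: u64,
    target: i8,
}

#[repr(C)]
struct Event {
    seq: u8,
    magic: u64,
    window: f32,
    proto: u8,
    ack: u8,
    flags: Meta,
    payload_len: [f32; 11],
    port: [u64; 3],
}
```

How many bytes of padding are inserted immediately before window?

Meta: @0: x [1B, align 1] → 1; +7 pad (align 8); @8: cooldown [8B, align 8] → 16; @16: target [1B, align 1] → 17; +7 tail pad (align 8); size 24, align 8
@0: seq [1B, align 1] → 1
+7 pad (align 8)
@8: magic [8B, align 8] → 16
@16: window [4B, align 4] → 20

0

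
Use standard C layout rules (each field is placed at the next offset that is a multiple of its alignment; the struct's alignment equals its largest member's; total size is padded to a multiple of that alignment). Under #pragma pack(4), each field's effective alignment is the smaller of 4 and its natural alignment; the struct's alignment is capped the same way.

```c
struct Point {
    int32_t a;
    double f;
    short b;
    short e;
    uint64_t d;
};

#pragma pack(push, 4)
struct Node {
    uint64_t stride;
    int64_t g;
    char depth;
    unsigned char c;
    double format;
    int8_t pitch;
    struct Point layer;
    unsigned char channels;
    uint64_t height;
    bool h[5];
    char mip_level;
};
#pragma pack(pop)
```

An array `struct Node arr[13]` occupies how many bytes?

Point: @0: a [4B, align 4] → 4; +4 pad (align 8); @8: f [8B, align 8] → 16; @16: b [2B, align 2] → 18; @18: e [2B, align 2] → 20; +4 pad (align 8); @24: d [8B, align 8] → 32; size 32, align 8
@0: stride [8B, align 4] → 8
@8: g [8B, align 4] → 16
@16: depth [1B, align 1] → 17
@17: c [1B, align 1] → 18
+2 pad (align 4)
@20: format [8B, align 4] → 28
@28: pitch [1B, align 1] → 29
+3 pad (align 4)
@32: layer [32B, align 4] → 64
@64: channels [1B, align 1] → 65
+3 pad (align 4)
@68: height [8B, align 4] → 76
@76: h [5B, align 1] → 81
@81: mip_level [1B, align 1] → 82
+2 tail pad (align 4)
size 84, align 4
array of 13: 13 × 84 = 1092

1092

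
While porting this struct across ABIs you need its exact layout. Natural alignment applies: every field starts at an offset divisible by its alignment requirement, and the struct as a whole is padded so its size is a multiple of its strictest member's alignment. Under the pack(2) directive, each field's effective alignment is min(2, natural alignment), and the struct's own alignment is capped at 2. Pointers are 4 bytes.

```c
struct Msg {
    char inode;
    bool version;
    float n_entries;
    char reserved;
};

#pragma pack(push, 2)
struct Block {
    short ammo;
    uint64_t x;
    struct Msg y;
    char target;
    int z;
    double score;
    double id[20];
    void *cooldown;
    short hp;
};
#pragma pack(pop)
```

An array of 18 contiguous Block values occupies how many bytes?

Msg: 0..1  inode  (1B, 1-aligned); 1..2  version  (1B, 1-aligned); 2..4  -- padding (2B); 4..8  n_entries  (4B, 4-aligned); 8..9  reserved  (1B, 1-aligned); 9..12  -- tail padding (3B); sizeof = 12, alignof = 4
0..2  ammo  (2B, 2-aligned)
2..10  x  (8B, 2-aligned)
10..22  y  (12B, 2-aligned)
22..23  target  (1B, 1-aligned)
23..24  -- padding (1B)
24..28  z  (4B, 2-aligned)
28..36  score  (8B, 2-aligned)
36..196  id  (160B, 2-aligned)
196..200  cooldown  (4B, 2-aligned)
200..202  hp  (2B, 2-aligned)
sizeof = 202, alignof = 2
array of 18: 18 × 202 = 3636

3636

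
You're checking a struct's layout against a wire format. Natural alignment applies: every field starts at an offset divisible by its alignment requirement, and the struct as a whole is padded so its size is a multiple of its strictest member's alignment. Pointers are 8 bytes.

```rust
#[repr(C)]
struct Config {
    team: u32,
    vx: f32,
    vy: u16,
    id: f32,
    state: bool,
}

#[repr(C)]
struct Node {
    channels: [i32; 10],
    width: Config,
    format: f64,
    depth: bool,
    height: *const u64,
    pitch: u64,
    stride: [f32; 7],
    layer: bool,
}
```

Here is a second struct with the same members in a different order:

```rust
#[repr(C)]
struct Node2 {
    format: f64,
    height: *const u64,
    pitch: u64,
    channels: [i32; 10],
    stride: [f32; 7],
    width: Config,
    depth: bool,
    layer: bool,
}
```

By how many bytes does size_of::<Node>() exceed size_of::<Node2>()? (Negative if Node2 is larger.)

8

Config: @0: team [4B, align 4] → 4; @4: vx [4B, align 4] → 8; @8: vy [2B, align 2] → 10; +2 pad (align 4); @12: id [4B, align 4] → 16; @16: state [1B, align 1] → 17; +3 tail pad (align 4); size 20, align 4
@0: channels [40B, align 4] → 40
@40: width [20B, align 4] → 60
+4 pad (align 8)
@64: format [8B, align 8] → 72
@72: depth [1B, align 1] → 73
+7 pad (align 8)
@80: height [8B, align 8] → 88
@88: pitch [8B, align 8] → 96
@96: stride [28B, align 4] → 124
@124: layer [1B, align 1] → 125
+3 tail pad (align 8)
size 128, align 8
— Node2 —
@0: format [8B, align 8] → 8
@8: height [8B, align 8] → 16
@16: pitch [8B, align 8] → 24
@24: channels [40B, align 4] → 64
@64: stride [28B, align 4] → 92
@92: width [20B, align 4] → 112
@112: depth [1B, align 1] → 113
@113: layer [1B, align 1] → 114
+6 tail pad (align 8)
size 120, align 8
128 − 120 = 8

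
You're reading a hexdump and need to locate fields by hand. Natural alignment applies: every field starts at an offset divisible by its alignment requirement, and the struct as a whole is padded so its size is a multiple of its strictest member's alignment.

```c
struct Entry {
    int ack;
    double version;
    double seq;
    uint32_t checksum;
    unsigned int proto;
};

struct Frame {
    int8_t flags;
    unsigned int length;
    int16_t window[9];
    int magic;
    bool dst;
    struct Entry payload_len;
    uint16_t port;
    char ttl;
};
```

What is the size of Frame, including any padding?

Entry: 0..4  ack  (4B, 4-aligned); 4..8  -- padding (4B); 8..16  version  (8B, 8-aligned); 16..24  seq  (8B, 8-aligned); 24..28  checksum  (4B, 4-aligned); 28..32  proto  (4B, 4-aligned); sizeof = 32, alignof = 8
0..1  flags  (1B, 1-aligned)
1..4  -- padding (3B)
4..8  length  (4B, 4-aligned)
8..26  window  (18B, 2-aligned)
26..28  -- padding (2B)
28..32  magic  (4B, 4-aligned)
32..33  dst  (1B, 1-aligned)
33..40  -- padding (7B)
40..72  payload_len  (32B, 8-aligned)
72..74  port  (2B, 2-aligned)
74..75  ttl  (1B, 1-aligned)
75..80  -- tail padding (5B)
sizeof = 80, alignof = 8

80 bytes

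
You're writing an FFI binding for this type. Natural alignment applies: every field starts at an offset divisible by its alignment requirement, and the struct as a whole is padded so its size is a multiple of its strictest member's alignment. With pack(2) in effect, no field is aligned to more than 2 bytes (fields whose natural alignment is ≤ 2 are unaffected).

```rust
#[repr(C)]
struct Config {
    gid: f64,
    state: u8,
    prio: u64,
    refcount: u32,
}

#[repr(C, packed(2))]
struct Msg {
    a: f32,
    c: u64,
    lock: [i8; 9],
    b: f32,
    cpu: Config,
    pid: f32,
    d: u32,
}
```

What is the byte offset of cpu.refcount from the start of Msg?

50

Config: gid at 0 (size 8, align 8) → ends 8; state at 8 (size 1, align 1) → ends 9; pad 7 to align 8 for prio; prio at 16 (size 8, align 8) → ends 24; refcount at 24 (size 4, align 4) → ends 28; tail pad 4 to reach multiple of 8; total 32 bytes, alignment 8
a at 0 (size 4, align 2) → ends 4
c at 4 (size 8, align 2) → ends 12
lock at 12 (size 9, align 1) → ends 21
pad 1 to align 2 for b
b at 22 (size 4, align 2) → ends 26
cpu at 26 (size 32, align 2) → ends 58
within Config: refcount at 24
26 + 24 = 50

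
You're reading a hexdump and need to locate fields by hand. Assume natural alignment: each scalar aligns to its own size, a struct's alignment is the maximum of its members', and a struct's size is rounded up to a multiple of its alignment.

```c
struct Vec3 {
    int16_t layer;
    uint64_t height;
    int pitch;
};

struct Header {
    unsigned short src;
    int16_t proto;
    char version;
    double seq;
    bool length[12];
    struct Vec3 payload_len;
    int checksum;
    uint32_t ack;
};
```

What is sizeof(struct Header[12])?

Vec3: @0: layer [2B, align 2] → 2; +6 pad (align 8); @8: height [8B, align 8] → 16; @16: pitch [4B, align 4] → 20; +4 tail pad (align 8); size 24, align 8
@0: src [2B, align 2] → 2
@2: proto [2B, align 2] → 4
@4: version [1B, align 1] → 5
+3 pad (align 8)
@8: seq [8B, align 8] → 16
@16: length [12B, align 1] → 28
+4 pad (align 8)
@32: payload_len [24B, align 8] → 56
@56: checksum [4B, align 4] → 60
@60: ack [4B, align 4] → 64
size 64, align 8
array of 12: 12 × 64 = 768

768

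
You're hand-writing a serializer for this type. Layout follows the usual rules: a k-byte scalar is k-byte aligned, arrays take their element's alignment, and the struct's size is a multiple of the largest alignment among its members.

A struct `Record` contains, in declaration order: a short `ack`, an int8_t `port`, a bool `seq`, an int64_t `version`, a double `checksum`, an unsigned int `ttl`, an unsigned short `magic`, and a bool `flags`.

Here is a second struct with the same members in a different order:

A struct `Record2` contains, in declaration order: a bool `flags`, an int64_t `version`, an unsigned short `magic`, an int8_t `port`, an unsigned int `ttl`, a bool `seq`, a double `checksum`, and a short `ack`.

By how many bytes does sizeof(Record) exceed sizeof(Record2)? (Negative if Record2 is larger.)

0..2  ack  (2B, 2-aligned)
2..3  port  (1B, 1-aligned)
3..4  seq  (1B, 1-aligned)
4..8  -- padding (4B)
8..16  version  (8B, 8-aligned)
16..24  checksum  (8B, 8-aligned)
24..28  ttl  (4B, 4-aligned)
28..30  magic  (2B, 2-aligned)
30..31  flags  (1B, 1-aligned)
31..32  -- tail padding (1B)
sizeof = 32, alignof = 8
— Record2 —
0..1  flags  (1B, 1-aligned)
1..8  -- padding (7B)
8..16  version  (8B, 8-aligned)
16..18  magic  (2B, 2-aligned)
18..19  port  (1B, 1-aligned)
19..20  -- padding (1B)
20..24  ttl  (4B, 4-aligned)
24..25  seq  (1B, 1-aligned)
25..32  -- padding (7B)
32..40  checksum  (8B, 8-aligned)
40..42  ack  (2B, 2-aligned)
42..48  -- tail padding (6B)
sizeof = 48, alignof = 8
32 − 48 = -16

-16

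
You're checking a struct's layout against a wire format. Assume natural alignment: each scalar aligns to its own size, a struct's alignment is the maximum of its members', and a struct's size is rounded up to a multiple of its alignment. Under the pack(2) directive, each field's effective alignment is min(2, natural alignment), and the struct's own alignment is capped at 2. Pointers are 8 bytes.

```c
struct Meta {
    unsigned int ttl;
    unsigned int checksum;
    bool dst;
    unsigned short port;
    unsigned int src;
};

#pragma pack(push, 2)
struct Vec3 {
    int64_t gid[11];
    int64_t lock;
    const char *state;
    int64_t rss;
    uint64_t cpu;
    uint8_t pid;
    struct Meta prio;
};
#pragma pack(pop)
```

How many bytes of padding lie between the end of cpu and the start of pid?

Meta: 0..4  ttl  (4B, 4-aligned); 4..8  checksum  (4B, 4-aligned); 8..9  dst  (1B, 1-aligned); 9..10  -- padding (1B); 10..12  port  (2B, 2-aligned); 12..16  src  (4B, 4-aligned); sizeof = 16, alignof = 4
0..88  gid  (88B, 2-aligned)
88..96  lock  (8B, 2-aligned)
96..104  state  (8B, 2-aligned)
104..112  rss  (8B, 2-aligned)
112..120  cpu  (8B, 2-aligned)
120..121  pid  (1B, 1-aligned)

0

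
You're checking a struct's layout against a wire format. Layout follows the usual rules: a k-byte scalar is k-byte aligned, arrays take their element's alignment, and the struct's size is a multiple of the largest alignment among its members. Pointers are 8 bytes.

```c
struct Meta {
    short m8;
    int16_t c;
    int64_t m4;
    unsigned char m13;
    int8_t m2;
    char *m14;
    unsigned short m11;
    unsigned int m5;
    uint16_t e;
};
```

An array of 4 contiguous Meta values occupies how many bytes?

192

@0: m8 [2B, align 2] → 2
@2: c [2B, align 2] → 4
+4 pad (align 8)
@8: m4 [8B, align 8] → 16
@16: m13 [1B, align 1] → 17
@17: m2 [1B, align 1] → 18
+6 pad (align 8)
@24: m14 [8B, align 8] → 32
@32: m11 [2B, align 2] → 34
+2 pad (align 4)
@36: m5 [4B, align 4] → 40
@40: e [2B, align 2] → 42
+6 tail pad (align 8)
size 48, align 8
array of 4: 4 × 48 = 192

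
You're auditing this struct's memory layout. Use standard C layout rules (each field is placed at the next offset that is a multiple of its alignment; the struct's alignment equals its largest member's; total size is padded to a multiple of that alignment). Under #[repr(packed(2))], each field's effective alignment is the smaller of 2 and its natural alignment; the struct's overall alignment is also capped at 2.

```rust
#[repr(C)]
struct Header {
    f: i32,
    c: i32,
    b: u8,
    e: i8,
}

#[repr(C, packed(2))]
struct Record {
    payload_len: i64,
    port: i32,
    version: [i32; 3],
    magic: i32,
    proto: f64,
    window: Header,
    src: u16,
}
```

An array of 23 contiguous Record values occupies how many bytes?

Header: @0: f [4B, align 4] → 4; @4: c [4B, align 4] → 8; @8: b [1B, align 1] → 9; @9: e [1B, align 1] → 10; +2 tail pad (align 4); size 12, align 4
@0: payload_len [8B, align 2] → 8
@8: port [4B, align 2] → 12
@12: version [12B, align 2] → 24
@24: magic [4B, align 2] → 28
@28: proto [8B, align 2] → 36
@36: window [12B, align 2] → 48
@48: src [2B, align 2] → 50
size 50, align 2
array of 23: 23 × 50 = 1150

1150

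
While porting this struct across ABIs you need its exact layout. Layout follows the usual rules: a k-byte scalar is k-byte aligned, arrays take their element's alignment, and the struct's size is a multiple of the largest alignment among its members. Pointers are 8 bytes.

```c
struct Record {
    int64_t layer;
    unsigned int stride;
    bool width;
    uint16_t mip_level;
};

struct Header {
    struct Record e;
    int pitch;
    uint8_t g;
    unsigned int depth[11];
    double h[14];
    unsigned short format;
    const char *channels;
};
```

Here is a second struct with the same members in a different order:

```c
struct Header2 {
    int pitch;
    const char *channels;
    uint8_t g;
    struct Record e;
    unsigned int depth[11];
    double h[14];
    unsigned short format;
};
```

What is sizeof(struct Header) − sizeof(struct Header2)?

Record: 0..8  layer  (8B, 8-aligned); 8..12  stride  (4B, 4-aligned); 12..13  width  (1B, 1-aligned); 13..14  -- padding (1B); 14..16  mip_level  (2B, 2-aligned); sizeof = 16, alignof = 8
0..16  e  (16B, 8-aligned)
16..20  pitch  (4B, 4-aligned)
20..21  g  (1B, 1-aligned)
21..24  -- padding (3B)
24..68  depth  (44B, 4-aligned)
68..72  -- padding (4B)
72..184  h  (112B, 8-aligned)
184..186  format  (2B, 2-aligned)
186..192  -- padding (6B)
192..200  channels  (8B, 8-aligned)
sizeof = 200, alignof = 8
— Header2 —
0..4  pitch  (4B, 4-aligned)
4..8  -- padding (4B)
8..16  channels  (8B, 8-aligned)
16..17  g  (1B, 1-aligned)
17..24  -- padding (7B)
24..40  e  (16B, 8-aligned)
40..84  depth  (44B, 4-aligned)
84..88  -- padding (4B)
88..200  h  (112B, 8-aligned)
200..202  format  (2B, 2-aligned)
202..208  -- tail padding (6B)
sizeof = 208, alignof = 8
200 − 208 = -8

-8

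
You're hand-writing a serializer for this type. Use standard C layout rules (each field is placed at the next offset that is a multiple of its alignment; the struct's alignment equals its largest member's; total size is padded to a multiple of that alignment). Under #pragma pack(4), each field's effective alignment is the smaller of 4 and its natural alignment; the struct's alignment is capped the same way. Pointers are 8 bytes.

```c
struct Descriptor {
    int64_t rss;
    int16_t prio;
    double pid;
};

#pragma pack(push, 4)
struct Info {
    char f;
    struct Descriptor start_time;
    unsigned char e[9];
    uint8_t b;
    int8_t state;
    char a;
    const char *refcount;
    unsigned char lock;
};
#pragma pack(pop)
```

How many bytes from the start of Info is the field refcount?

Descriptor: 0..8  rss  (8B, 8-aligned); 8..10  prio  (2B, 2-aligned); 10..16  -- padding (6B); 16..24  pid  (8B, 8-aligned); sizeof = 24, alignof = 8
0..1  f  (1B, 1-aligned)
1..4  -- padding (3B)
4..28  start_time  (24B, 4-aligned)
28..37  e  (9B, 1-aligned)
37..38  b  (1B, 1-aligned)
38..39  state  (1B, 1-aligned)
39..40  a  (1B, 1-aligned)
40..48  refcount  (8B, 4-aligned)

40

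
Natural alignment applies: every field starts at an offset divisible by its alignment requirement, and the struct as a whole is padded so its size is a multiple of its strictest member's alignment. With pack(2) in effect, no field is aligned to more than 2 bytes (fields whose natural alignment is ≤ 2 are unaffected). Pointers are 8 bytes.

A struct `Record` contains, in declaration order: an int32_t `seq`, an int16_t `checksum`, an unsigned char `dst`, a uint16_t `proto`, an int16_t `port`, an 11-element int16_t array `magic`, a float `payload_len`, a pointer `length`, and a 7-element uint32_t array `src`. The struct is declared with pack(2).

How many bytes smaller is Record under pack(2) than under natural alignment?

natural layout:
  seq at 0 (size 4, align 4) → ends 4
  checksum at 4 (size 2, align 2) → ends 6
  dst at 6 (size 1, align 1) → ends 7
  pad 1 to align 2 for proto
  proto at 8 (size 2, align 2) → ends 10
  port at 10 (size 2, align 2) → ends 12
  magic at 12 (size 22, align 2) → ends 34
  pad 2 to align 4 for payload_len
  payload_len at 36 (size 4, align 4) → ends 40
  length at 40 (size 8, align 8) → ends 48
  src at 48 (size 28, align 4) → ends 76
  tail pad 4 to reach multiple of 8
  total 80 bytes, alignment 8
packed(2) layout:
  seq at 0 (size 4, align 2) → ends 4
  checksum at 4 (size 2, align 2) → ends 6
  dst at 6 (size 1, align 1) → ends 7
  pad 1 to align 2 for proto
  proto at 8 (size 2, align 2) → ends 10
  port at 10 (size 2, align 2) → ends 12
  magic at 12 (size 22, align 2) → ends 34
  payload_len at 34 (size 4, align 2) → ends 38
  length at 38 (size 8, align 2) → ends 46
  src at 46 (size 28, align 2) → ends 74
  total 74 bytes, alignment 2
80 − 74 = 6

6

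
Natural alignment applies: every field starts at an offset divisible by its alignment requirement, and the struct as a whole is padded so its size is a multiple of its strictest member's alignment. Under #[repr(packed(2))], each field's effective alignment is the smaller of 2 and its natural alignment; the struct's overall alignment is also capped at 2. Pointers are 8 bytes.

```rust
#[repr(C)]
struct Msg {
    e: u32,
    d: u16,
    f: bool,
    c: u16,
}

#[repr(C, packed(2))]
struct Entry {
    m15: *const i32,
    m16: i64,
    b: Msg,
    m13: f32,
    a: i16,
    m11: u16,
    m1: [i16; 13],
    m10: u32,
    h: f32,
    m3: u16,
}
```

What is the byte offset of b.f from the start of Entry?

22

Msg: 0..4  e  (4B, 4-aligned); 4..6  d  (2B, 2-aligned); 6..7  f  (1B, 1-aligned); 7..8  -- padding (1B); 8..10  c  (2B, 2-aligned); 10..12  -- tail padding (2B); sizeof = 12, alignof = 4
0..8  m15  (8B, 2-aligned)
8..16  m16  (8B, 2-aligned)
16..28  b  (12B, 2-aligned)
within Msg: f at 6
16 + 6 = 22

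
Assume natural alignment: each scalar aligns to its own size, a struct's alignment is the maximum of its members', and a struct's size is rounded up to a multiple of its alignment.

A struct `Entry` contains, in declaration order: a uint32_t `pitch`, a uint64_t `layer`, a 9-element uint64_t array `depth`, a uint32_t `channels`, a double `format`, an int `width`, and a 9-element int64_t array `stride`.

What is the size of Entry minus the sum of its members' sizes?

@0: pitch [4B, align 4] → 4
+4 pad (align 8)
@8: layer [8B, align 8] → 16
@16: depth [72B, align 8] → 88
@88: channels [4B, align 4] → 92
+4 pad (align 8)
@96: format [8B, align 8] → 104
@104: width [4B, align 4] → 108
+4 pad (align 8)
@112: stride [72B, align 8] → 184
size 184, align 8
data bytes 172, size 184 → padding 12

12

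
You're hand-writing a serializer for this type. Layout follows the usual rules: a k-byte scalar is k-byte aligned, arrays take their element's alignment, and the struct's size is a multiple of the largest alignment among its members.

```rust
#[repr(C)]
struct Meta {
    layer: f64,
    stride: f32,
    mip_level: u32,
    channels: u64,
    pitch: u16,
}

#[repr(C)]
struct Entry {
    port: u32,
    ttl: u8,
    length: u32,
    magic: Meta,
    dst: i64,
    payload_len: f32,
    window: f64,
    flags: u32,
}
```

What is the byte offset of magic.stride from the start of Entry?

24

Meta: @0: layer [8B, align 8] → 8; @8: stride [4B, align 4] → 12; @12: mip_level [4B, align 4] → 16; @16: channels [8B, align 8] → 24; @24: pitch [2B, align 2] → 26; +6 tail pad (align 8); size 32, align 8
@0: port [4B, align 4] → 4
@4: ttl [1B, align 1] → 5
+3 pad (align 4)
@8: length [4B, align 4] → 12
+4 pad (align 8)
@16: magic [32B, align 8] → 48
within Meta: stride at 8
16 + 8 = 24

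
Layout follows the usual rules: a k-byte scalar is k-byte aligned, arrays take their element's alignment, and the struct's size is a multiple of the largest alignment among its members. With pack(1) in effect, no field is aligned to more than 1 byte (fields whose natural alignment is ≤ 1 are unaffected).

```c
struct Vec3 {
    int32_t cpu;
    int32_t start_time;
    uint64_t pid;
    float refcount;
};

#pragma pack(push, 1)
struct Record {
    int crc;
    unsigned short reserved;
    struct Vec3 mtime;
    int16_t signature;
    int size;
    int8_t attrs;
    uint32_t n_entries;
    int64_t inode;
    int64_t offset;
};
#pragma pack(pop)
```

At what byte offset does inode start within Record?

41

Vec3: 0..4  cpu  (4B, 4-aligned); 4..8  start_time  (4B, 4-aligned); 8..16  pid  (8B, 8-aligned); 16..20  refcount  (4B, 4-aligned); 20..24  -- tail padding (4B); sizeof = 24, alignof = 8
0..4  crc  (4B, 1-aligned)
4..6  reserved  (2B, 1-aligned)
6..30  mtime  (24B, 1-aligned)
30..32  signature  (2B, 1-aligned)
32..36  size  (4B, 1-aligned)
36..37  attrs  (1B, 1-aligned)
37..41  n_entries  (4B, 1-aligned)
41..49  inode  (8B, 1-aligned)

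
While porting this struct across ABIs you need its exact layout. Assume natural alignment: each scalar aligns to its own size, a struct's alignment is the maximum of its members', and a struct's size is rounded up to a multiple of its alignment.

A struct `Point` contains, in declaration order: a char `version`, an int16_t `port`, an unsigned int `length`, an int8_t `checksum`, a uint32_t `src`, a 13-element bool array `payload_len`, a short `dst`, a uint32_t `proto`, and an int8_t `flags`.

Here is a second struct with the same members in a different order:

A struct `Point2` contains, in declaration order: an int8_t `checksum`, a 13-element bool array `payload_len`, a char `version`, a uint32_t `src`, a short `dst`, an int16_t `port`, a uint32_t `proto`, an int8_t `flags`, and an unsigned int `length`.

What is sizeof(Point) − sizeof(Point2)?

@0: version [1B, align 1] → 1
+1 pad (align 2)
@2: port [2B, align 2] → 4
@4: length [4B, align 4] → 8
@8: checksum [1B, align 1] → 9
+3 pad (align 4)
@12: src [4B, align 4] → 16
@16: payload_len [13B, align 1] → 29
+1 pad (align 2)
@30: dst [2B, align 2] → 32
@32: proto [4B, align 4] → 36
@36: flags [1B, align 1] → 37
+3 tail pad (align 4)
size 40, align 4
— Point2 —
@0: checksum [1B, align 1] → 1
@1: payload_len [13B, align 1] → 14
@14: version [1B, align 1] → 15
+1 pad (align 4)
@16: src [4B, align 4] → 20
@20: dst [2B, align 2] → 22
@22: port [2B, align 2] → 24
@24: proto [4B, align 4] → 28
@28: flags [1B, align 1] → 29
+3 pad (align 4)
@32: length [4B, align 4] → 36
size 36, align 4
40 − 36 = 4

4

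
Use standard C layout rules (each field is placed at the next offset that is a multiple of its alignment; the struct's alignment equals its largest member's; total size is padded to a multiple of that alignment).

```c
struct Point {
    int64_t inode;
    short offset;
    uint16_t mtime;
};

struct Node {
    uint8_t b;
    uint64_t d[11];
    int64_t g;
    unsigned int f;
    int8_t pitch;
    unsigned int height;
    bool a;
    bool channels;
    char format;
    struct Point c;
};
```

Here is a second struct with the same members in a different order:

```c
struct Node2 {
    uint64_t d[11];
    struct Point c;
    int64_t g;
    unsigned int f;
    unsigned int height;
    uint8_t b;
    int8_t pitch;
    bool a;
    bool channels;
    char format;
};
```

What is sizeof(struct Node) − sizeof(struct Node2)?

Point: 0..8  inode  (8B, 8-aligned); 8..10  offset  (2B, 2-aligned); 10..12  mtime  (2B, 2-aligned); 12..16  -- tail padding (4B); sizeof = 16, alignof = 8
0..1  b  (1B, 1-aligned)
1..8  -- padding (7B)
8..96  d  (88B, 8-aligned)
96..104  g  (8B, 8-aligned)
104..108  f  (4B, 4-aligned)
108..109  pitch  (1B, 1-aligned)
109..112  -- padding (3B)
112..116  height  (4B, 4-aligned)
116..117  a  (1B, 1-aligned)
117..118  channels  (1B, 1-aligned)
118..119  format  (1B, 1-aligned)
119..120  -- padding (1B)
120..136  c  (16B, 8-aligned)
sizeof = 136, alignof = 8
— Node2 —
0..88  d  (88B, 8-aligned)
88..104  c  (16B, 8-aligned)
104..112  g  (8B, 8-aligned)
112..116  f  (4B, 4-aligned)
116..120  height  (4B, 4-aligned)
120..121  b  (1B, 1-aligned)
121..122  pitch  (1B, 1-aligned)
122..123  a  (1B, 1-aligned)
123..124  channels  (1B, 1-aligned)
124..125  format  (1B, 1-aligned)
125..128  -- tail padding (3B)
sizeof = 128, alignof = 8
136 − 128 = 8

8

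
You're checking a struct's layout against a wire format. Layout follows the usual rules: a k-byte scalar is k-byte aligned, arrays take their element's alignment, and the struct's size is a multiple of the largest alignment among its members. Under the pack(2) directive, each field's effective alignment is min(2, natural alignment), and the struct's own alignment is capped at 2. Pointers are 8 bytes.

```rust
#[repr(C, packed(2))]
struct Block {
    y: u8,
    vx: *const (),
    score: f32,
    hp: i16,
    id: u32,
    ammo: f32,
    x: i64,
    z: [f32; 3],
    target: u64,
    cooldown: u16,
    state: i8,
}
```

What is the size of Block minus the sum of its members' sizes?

2

y at 0 (size 1, align 1) → ends 1
pad 1 to align 2 for vx
vx at 2 (size 8, align 2) → ends 10
score at 10 (size 4, align 2) → ends 14
hp at 14 (size 2, align 2) → ends 16
id at 16 (size 4, align 2) → ends 20
ammo at 20 (size 4, align 2) → ends 24
x at 24 (size 8, align 2) → ends 32
z at 32 (size 12, align 2) → ends 44
target at 44 (size 8, align 2) → ends 52
cooldown at 52 (size 2, align 2) → ends 54
state at 54 (size 1, align 1) → ends 55
tail pad 1 to reach multiple of 2
total 56 bytes, alignment 2
data bytes 54, size 56 → padding 2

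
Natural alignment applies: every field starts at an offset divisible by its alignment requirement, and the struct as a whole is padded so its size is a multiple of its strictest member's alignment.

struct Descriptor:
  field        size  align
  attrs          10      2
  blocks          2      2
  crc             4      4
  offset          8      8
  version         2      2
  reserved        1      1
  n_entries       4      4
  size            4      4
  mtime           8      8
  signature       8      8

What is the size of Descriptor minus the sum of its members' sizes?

5

attrs at 0 (size 10, align 2) → ends 10
blocks at 10 (size 2, align 2) → ends 12
crc at 12 (size 4, align 4) → ends 16
offset at 16 (size 8, align 8) → ends 24
version at 24 (size 2, align 2) → ends 26
reserved at 26 (size 1, align 1) → ends 27
pad 1 to align 4 for n_entries
n_entries at 28 (size 4, align 4) → ends 32
size at 32 (size 4, align 4) → ends 36
pad 4 to align 8 for mtime
mtime at 40 (size 8, align 8) → ends 48
signature at 48 (size 8, align 8) → ends 56
total 56 bytes, alignment 8
data bytes 51, size 56 → padding 5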